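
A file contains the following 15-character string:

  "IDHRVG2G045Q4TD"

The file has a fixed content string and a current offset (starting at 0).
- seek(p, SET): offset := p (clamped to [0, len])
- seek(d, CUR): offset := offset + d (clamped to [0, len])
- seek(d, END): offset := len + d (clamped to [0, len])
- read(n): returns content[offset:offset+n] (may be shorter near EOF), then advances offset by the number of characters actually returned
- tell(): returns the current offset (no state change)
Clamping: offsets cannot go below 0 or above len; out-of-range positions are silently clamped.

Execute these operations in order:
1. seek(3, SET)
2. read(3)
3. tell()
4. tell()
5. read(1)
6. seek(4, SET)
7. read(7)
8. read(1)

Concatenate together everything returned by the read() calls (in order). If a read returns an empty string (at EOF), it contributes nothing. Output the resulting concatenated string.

Answer: RVG2VG2G045Q

Derivation:
After 1 (seek(3, SET)): offset=3
After 2 (read(3)): returned 'RVG', offset=6
After 3 (tell()): offset=6
After 4 (tell()): offset=6
After 5 (read(1)): returned '2', offset=7
After 6 (seek(4, SET)): offset=4
After 7 (read(7)): returned 'VG2G045', offset=11
After 8 (read(1)): returned 'Q', offset=12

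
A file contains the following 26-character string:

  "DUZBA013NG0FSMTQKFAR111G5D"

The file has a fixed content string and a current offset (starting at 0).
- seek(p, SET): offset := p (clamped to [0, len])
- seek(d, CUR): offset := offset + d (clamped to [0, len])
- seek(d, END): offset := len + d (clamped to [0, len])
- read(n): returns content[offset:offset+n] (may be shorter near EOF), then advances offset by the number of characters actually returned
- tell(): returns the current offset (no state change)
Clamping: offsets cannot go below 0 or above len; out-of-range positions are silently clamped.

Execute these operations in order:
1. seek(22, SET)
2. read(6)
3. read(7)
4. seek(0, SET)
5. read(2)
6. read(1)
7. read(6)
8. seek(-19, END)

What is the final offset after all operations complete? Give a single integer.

After 1 (seek(22, SET)): offset=22
After 2 (read(6)): returned '1G5D', offset=26
After 3 (read(7)): returned '', offset=26
After 4 (seek(0, SET)): offset=0
After 5 (read(2)): returned 'DU', offset=2
After 6 (read(1)): returned 'Z', offset=3
After 7 (read(6)): returned 'BA013N', offset=9
After 8 (seek(-19, END)): offset=7

Answer: 7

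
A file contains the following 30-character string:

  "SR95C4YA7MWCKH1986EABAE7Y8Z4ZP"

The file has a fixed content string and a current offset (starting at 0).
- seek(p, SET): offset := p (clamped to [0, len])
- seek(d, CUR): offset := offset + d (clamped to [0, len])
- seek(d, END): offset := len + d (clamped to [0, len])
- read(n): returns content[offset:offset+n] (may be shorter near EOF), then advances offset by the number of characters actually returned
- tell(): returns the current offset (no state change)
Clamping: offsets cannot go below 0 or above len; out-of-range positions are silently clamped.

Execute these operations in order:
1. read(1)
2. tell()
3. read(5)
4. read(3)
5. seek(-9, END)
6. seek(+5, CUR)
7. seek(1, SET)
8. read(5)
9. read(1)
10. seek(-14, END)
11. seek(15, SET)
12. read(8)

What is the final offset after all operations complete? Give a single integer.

After 1 (read(1)): returned 'S', offset=1
After 2 (tell()): offset=1
After 3 (read(5)): returned 'R95C4', offset=6
After 4 (read(3)): returned 'YA7', offset=9
After 5 (seek(-9, END)): offset=21
After 6 (seek(+5, CUR)): offset=26
After 7 (seek(1, SET)): offset=1
After 8 (read(5)): returned 'R95C4', offset=6
After 9 (read(1)): returned 'Y', offset=7
After 10 (seek(-14, END)): offset=16
After 11 (seek(15, SET)): offset=15
After 12 (read(8)): returned '986EABAE', offset=23

Answer: 23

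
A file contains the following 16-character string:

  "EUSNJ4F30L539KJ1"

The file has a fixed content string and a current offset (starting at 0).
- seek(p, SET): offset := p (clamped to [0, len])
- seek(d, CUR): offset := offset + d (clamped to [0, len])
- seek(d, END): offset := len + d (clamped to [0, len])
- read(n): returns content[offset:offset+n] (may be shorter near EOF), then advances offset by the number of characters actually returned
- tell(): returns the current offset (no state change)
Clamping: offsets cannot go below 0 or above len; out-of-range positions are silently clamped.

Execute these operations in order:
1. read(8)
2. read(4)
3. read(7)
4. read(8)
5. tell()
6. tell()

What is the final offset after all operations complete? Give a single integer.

Answer: 16

Derivation:
After 1 (read(8)): returned 'EUSNJ4F3', offset=8
After 2 (read(4)): returned '0L53', offset=12
After 3 (read(7)): returned '9KJ1', offset=16
After 4 (read(8)): returned '', offset=16
After 5 (tell()): offset=16
After 6 (tell()): offset=16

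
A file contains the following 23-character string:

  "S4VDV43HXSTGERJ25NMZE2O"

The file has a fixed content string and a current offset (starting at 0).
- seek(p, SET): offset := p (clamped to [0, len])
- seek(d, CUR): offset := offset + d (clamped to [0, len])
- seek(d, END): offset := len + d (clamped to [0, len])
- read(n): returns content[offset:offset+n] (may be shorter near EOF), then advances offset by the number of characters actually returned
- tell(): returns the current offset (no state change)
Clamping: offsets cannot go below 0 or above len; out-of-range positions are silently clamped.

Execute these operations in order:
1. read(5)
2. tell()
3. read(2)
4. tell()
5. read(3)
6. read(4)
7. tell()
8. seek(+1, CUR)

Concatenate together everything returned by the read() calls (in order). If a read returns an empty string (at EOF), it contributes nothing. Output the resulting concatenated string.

After 1 (read(5)): returned 'S4VDV', offset=5
After 2 (tell()): offset=5
After 3 (read(2)): returned '43', offset=7
After 4 (tell()): offset=7
After 5 (read(3)): returned 'HXS', offset=10
After 6 (read(4)): returned 'TGER', offset=14
After 7 (tell()): offset=14
After 8 (seek(+1, CUR)): offset=15

Answer: S4VDV43HXSTGER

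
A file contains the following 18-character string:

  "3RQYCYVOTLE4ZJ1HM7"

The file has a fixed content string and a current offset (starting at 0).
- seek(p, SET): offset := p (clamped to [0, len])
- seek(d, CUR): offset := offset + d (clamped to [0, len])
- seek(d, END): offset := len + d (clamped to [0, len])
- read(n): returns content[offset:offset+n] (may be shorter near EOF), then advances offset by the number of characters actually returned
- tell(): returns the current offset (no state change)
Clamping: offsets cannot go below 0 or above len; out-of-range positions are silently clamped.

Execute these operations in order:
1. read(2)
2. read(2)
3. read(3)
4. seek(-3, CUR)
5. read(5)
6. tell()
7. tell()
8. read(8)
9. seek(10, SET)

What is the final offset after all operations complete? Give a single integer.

After 1 (read(2)): returned '3R', offset=2
After 2 (read(2)): returned 'QY', offset=4
After 3 (read(3)): returned 'CYV', offset=7
After 4 (seek(-3, CUR)): offset=4
After 5 (read(5)): returned 'CYVOT', offset=9
After 6 (tell()): offset=9
After 7 (tell()): offset=9
After 8 (read(8)): returned 'LE4ZJ1HM', offset=17
After 9 (seek(10, SET)): offset=10

Answer: 10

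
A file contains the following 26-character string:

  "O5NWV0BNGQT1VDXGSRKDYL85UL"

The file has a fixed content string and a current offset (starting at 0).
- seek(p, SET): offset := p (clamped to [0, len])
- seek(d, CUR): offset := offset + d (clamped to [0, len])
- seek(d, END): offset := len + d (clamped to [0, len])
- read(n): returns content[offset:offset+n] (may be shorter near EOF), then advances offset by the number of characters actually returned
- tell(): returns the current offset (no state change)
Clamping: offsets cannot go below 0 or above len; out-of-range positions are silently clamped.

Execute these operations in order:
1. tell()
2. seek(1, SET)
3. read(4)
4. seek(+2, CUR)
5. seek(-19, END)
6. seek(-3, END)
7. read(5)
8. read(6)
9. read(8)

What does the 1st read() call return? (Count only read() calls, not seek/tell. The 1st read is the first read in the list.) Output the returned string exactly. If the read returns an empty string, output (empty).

After 1 (tell()): offset=0
After 2 (seek(1, SET)): offset=1
After 3 (read(4)): returned '5NWV', offset=5
After 4 (seek(+2, CUR)): offset=7
After 5 (seek(-19, END)): offset=7
After 6 (seek(-3, END)): offset=23
After 7 (read(5)): returned '5UL', offset=26
After 8 (read(6)): returned '', offset=26
After 9 (read(8)): returned '', offset=26

Answer: 5NWV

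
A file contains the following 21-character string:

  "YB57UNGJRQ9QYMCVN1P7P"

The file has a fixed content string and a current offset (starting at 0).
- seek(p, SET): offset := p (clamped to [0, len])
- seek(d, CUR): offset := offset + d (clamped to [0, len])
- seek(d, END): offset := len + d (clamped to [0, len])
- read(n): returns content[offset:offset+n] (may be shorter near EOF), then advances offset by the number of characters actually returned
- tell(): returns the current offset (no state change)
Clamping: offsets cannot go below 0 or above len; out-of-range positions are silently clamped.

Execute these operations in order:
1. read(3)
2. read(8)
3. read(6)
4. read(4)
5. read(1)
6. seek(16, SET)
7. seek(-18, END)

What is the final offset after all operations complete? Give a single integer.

After 1 (read(3)): returned 'YB5', offset=3
After 2 (read(8)): returned '7UNGJRQ9', offset=11
After 3 (read(6)): returned 'QYMCVN', offset=17
After 4 (read(4)): returned '1P7P', offset=21
After 5 (read(1)): returned '', offset=21
After 6 (seek(16, SET)): offset=16
After 7 (seek(-18, END)): offset=3

Answer: 3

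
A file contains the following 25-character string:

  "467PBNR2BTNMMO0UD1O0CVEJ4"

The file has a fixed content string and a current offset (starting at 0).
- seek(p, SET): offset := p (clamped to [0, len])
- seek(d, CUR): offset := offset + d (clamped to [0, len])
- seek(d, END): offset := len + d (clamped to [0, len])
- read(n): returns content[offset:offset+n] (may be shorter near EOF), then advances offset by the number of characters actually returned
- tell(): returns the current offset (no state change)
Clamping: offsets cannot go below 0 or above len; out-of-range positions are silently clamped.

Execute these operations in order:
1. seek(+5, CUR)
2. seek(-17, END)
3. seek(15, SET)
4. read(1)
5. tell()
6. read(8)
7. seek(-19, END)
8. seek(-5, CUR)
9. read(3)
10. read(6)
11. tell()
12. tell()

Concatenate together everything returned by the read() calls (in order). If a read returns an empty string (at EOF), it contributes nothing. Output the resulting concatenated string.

After 1 (seek(+5, CUR)): offset=5
After 2 (seek(-17, END)): offset=8
After 3 (seek(15, SET)): offset=15
After 4 (read(1)): returned 'U', offset=16
After 5 (tell()): offset=16
After 6 (read(8)): returned 'D1O0CVEJ', offset=24
After 7 (seek(-19, END)): offset=6
After 8 (seek(-5, CUR)): offset=1
After 9 (read(3)): returned '67P', offset=4
After 10 (read(6)): returned 'BNR2BT', offset=10
After 11 (tell()): offset=10
After 12 (tell()): offset=10

Answer: UD1O0CVEJ67PBNR2BT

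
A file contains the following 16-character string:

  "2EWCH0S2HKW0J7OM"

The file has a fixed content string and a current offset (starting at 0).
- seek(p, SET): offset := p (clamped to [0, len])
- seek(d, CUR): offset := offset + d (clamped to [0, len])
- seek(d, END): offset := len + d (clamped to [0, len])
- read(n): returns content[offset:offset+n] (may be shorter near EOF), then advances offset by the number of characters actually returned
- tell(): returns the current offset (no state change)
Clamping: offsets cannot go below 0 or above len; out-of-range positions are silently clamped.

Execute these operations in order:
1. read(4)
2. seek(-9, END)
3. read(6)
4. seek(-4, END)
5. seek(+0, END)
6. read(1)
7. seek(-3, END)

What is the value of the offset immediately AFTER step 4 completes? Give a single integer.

Answer: 12

Derivation:
After 1 (read(4)): returned '2EWC', offset=4
After 2 (seek(-9, END)): offset=7
After 3 (read(6)): returned '2HKW0J', offset=13
After 4 (seek(-4, END)): offset=12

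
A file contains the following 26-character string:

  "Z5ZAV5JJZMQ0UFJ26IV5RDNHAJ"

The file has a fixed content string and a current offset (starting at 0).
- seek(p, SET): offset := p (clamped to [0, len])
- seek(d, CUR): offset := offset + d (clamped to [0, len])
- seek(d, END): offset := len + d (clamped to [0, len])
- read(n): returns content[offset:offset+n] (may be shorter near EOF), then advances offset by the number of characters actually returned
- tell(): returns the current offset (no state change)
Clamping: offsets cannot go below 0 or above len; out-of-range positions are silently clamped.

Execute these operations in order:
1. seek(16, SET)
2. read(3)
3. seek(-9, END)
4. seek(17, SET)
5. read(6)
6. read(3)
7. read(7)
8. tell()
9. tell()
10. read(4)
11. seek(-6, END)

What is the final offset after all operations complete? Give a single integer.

Answer: 20

Derivation:
After 1 (seek(16, SET)): offset=16
After 2 (read(3)): returned '6IV', offset=19
After 3 (seek(-9, END)): offset=17
After 4 (seek(17, SET)): offset=17
After 5 (read(6)): returned 'IV5RDN', offset=23
After 6 (read(3)): returned 'HAJ', offset=26
After 7 (read(7)): returned '', offset=26
After 8 (tell()): offset=26
After 9 (tell()): offset=26
After 10 (read(4)): returned '', offset=26
After 11 (seek(-6, END)): offset=20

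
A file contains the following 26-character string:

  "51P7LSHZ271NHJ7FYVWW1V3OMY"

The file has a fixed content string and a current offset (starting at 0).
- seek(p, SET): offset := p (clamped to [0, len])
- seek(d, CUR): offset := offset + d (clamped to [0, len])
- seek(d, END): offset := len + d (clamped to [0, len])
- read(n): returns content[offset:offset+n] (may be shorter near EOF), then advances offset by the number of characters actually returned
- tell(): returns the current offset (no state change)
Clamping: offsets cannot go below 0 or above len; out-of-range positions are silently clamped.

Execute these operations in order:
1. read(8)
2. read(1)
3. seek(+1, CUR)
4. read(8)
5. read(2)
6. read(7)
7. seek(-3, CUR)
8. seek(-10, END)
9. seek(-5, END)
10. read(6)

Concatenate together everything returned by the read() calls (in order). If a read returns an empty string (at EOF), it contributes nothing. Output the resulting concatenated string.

Answer: 51P7LSHZ21NHJ7FYVWW1V3OMYV3OMY

Derivation:
After 1 (read(8)): returned '51P7LSHZ', offset=8
After 2 (read(1)): returned '2', offset=9
After 3 (seek(+1, CUR)): offset=10
After 4 (read(8)): returned '1NHJ7FYV', offset=18
After 5 (read(2)): returned 'WW', offset=20
After 6 (read(7)): returned '1V3OMY', offset=26
After 7 (seek(-3, CUR)): offset=23
After 8 (seek(-10, END)): offset=16
After 9 (seek(-5, END)): offset=21
After 10 (read(6)): returned 'V3OMY', offset=26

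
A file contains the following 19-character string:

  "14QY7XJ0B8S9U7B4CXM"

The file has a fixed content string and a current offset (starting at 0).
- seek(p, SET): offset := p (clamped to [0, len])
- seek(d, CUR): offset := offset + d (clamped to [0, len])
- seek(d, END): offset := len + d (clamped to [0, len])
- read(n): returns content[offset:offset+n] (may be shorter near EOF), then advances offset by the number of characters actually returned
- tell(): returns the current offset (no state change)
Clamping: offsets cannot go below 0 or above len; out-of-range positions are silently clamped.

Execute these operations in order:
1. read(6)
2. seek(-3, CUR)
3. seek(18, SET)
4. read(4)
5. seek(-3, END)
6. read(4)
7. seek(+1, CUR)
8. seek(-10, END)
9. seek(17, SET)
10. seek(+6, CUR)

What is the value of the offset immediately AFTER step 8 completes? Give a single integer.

After 1 (read(6)): returned '14QY7X', offset=6
After 2 (seek(-3, CUR)): offset=3
After 3 (seek(18, SET)): offset=18
After 4 (read(4)): returned 'M', offset=19
After 5 (seek(-3, END)): offset=16
After 6 (read(4)): returned 'CXM', offset=19
After 7 (seek(+1, CUR)): offset=19
After 8 (seek(-10, END)): offset=9

Answer: 9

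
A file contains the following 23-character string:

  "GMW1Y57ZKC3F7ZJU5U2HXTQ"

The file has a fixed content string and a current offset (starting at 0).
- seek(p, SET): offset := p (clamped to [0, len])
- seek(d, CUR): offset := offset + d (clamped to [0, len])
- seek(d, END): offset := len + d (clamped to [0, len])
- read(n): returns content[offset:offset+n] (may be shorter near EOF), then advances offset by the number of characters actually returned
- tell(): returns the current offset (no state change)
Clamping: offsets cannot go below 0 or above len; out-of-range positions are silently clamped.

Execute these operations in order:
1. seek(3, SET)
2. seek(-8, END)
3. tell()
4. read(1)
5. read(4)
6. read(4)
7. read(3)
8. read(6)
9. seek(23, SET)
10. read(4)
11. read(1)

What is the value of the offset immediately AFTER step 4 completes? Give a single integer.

After 1 (seek(3, SET)): offset=3
After 2 (seek(-8, END)): offset=15
After 3 (tell()): offset=15
After 4 (read(1)): returned 'U', offset=16

Answer: 16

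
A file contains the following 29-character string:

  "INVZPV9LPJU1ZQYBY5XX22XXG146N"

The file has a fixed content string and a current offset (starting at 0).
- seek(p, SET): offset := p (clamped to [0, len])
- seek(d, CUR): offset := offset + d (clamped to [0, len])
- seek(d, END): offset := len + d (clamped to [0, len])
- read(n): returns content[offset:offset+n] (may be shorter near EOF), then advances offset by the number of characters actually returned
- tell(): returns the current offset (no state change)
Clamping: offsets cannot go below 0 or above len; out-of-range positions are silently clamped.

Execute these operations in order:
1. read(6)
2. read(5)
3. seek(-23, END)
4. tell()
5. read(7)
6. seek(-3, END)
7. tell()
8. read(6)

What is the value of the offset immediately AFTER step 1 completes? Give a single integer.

Answer: 6

Derivation:
After 1 (read(6)): returned 'INVZPV', offset=6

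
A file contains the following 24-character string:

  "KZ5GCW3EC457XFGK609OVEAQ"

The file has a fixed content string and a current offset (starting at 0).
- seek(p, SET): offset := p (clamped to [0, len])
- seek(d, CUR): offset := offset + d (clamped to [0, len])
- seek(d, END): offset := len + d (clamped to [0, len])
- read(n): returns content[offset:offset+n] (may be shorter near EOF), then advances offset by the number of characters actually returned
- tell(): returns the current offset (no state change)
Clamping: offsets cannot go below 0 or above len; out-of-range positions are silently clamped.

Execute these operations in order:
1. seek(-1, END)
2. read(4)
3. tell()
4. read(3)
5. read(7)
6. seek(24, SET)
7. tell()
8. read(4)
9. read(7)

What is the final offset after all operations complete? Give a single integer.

Answer: 24

Derivation:
After 1 (seek(-1, END)): offset=23
After 2 (read(4)): returned 'Q', offset=24
After 3 (tell()): offset=24
After 4 (read(3)): returned '', offset=24
After 5 (read(7)): returned '', offset=24
After 6 (seek(24, SET)): offset=24
After 7 (tell()): offset=24
After 8 (read(4)): returned '', offset=24
After 9 (read(7)): returned '', offset=24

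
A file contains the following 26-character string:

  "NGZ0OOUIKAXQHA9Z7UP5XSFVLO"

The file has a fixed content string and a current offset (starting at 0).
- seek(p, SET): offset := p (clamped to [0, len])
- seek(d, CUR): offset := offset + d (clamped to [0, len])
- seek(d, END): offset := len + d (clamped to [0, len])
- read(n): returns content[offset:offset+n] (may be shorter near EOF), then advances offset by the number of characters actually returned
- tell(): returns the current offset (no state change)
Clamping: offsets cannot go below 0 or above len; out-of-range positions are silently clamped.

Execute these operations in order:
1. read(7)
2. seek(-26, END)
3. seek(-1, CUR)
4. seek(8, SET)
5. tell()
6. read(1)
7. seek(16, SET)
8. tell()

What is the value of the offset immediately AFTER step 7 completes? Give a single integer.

After 1 (read(7)): returned 'NGZ0OOU', offset=7
After 2 (seek(-26, END)): offset=0
After 3 (seek(-1, CUR)): offset=0
After 4 (seek(8, SET)): offset=8
After 5 (tell()): offset=8
After 6 (read(1)): returned 'K', offset=9
After 7 (seek(16, SET)): offset=16

Answer: 16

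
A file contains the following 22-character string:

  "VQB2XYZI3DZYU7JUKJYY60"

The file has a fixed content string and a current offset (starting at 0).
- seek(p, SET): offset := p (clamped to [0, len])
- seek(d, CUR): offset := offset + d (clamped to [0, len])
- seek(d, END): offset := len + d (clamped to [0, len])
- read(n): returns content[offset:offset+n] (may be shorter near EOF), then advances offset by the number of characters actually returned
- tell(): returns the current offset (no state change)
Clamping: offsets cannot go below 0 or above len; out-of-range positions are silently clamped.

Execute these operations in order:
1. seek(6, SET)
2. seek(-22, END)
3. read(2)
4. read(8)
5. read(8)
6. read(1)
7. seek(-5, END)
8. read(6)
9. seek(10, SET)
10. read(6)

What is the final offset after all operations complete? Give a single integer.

After 1 (seek(6, SET)): offset=6
After 2 (seek(-22, END)): offset=0
After 3 (read(2)): returned 'VQ', offset=2
After 4 (read(8)): returned 'B2XYZI3D', offset=10
After 5 (read(8)): returned 'ZYU7JUKJ', offset=18
After 6 (read(1)): returned 'Y', offset=19
After 7 (seek(-5, END)): offset=17
After 8 (read(6)): returned 'JYY60', offset=22
After 9 (seek(10, SET)): offset=10
After 10 (read(6)): returned 'ZYU7JU', offset=16

Answer: 16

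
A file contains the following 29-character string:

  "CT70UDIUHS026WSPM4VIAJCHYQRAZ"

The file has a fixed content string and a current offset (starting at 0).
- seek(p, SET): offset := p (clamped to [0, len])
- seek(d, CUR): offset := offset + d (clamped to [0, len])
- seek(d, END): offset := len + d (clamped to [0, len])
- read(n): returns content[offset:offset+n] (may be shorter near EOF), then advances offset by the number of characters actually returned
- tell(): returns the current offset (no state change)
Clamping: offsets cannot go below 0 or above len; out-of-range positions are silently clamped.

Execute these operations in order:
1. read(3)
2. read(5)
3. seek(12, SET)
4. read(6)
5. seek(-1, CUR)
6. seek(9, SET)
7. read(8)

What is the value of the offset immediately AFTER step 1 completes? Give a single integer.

Answer: 3

Derivation:
After 1 (read(3)): returned 'CT7', offset=3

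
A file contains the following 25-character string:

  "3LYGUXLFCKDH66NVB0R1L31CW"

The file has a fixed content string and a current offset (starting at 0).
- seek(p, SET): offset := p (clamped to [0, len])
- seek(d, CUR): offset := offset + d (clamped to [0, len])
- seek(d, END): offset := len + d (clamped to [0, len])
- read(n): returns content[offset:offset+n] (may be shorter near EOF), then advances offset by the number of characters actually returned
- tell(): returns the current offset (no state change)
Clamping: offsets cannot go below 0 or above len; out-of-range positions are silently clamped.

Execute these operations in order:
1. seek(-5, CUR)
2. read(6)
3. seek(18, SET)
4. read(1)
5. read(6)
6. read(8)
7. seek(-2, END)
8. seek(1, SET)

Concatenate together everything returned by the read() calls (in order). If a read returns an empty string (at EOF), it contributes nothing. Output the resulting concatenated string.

After 1 (seek(-5, CUR)): offset=0
After 2 (read(6)): returned '3LYGUX', offset=6
After 3 (seek(18, SET)): offset=18
After 4 (read(1)): returned 'R', offset=19
After 5 (read(6)): returned '1L31CW', offset=25
After 6 (read(8)): returned '', offset=25
After 7 (seek(-2, END)): offset=23
After 8 (seek(1, SET)): offset=1

Answer: 3LYGUXR1L31CW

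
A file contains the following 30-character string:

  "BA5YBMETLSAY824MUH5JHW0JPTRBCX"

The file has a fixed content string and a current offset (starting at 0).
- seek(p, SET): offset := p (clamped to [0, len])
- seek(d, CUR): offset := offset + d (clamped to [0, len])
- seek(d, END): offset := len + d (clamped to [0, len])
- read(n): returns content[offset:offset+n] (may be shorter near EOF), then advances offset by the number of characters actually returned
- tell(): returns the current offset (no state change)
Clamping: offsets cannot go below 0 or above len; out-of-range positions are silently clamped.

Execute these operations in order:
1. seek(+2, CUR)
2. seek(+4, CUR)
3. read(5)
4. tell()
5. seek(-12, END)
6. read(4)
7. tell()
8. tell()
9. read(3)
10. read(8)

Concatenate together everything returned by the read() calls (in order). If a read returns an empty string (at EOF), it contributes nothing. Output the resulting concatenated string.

After 1 (seek(+2, CUR)): offset=2
After 2 (seek(+4, CUR)): offset=6
After 3 (read(5)): returned 'ETLSA', offset=11
After 4 (tell()): offset=11
After 5 (seek(-12, END)): offset=18
After 6 (read(4)): returned '5JHW', offset=22
After 7 (tell()): offset=22
After 8 (tell()): offset=22
After 9 (read(3)): returned '0JP', offset=25
After 10 (read(8)): returned 'TRBCX', offset=30

Answer: ETLSA5JHW0JPTRBCX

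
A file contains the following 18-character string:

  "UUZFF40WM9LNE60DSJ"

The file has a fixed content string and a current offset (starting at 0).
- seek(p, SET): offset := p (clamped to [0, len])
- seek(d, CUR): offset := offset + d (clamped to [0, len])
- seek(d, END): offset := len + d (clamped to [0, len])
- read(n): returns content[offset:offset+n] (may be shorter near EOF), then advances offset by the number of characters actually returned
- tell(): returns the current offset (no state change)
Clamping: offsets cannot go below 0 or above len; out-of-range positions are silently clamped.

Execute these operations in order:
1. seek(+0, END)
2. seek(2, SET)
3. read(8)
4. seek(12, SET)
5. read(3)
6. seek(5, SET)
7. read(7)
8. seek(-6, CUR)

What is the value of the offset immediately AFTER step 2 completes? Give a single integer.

After 1 (seek(+0, END)): offset=18
After 2 (seek(2, SET)): offset=2

Answer: 2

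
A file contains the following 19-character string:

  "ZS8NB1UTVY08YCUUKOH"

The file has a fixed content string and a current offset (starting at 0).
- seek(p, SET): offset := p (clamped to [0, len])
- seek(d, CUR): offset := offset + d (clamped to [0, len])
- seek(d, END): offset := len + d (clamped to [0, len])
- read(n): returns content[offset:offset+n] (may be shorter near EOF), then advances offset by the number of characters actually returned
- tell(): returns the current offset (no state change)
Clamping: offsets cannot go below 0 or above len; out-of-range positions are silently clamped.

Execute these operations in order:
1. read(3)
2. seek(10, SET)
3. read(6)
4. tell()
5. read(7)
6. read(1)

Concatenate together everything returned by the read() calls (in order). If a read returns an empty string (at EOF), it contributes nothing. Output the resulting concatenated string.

After 1 (read(3)): returned 'ZS8', offset=3
After 2 (seek(10, SET)): offset=10
After 3 (read(6)): returned '08YCUU', offset=16
After 4 (tell()): offset=16
After 5 (read(7)): returned 'KOH', offset=19
After 6 (read(1)): returned '', offset=19

Answer: ZS808YCUUKOH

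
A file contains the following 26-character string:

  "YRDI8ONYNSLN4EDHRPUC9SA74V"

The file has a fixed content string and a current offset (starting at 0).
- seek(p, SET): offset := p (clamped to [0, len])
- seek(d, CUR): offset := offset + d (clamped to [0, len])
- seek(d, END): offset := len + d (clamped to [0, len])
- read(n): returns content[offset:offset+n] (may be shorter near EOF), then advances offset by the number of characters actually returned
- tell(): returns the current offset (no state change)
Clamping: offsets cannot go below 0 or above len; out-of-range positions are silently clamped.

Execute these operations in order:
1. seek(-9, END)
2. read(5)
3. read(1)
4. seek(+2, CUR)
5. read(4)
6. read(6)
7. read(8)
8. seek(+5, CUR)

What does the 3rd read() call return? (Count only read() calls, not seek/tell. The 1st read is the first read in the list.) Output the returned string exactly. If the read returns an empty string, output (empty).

After 1 (seek(-9, END)): offset=17
After 2 (read(5)): returned 'PUC9S', offset=22
After 3 (read(1)): returned 'A', offset=23
After 4 (seek(+2, CUR)): offset=25
After 5 (read(4)): returned 'V', offset=26
After 6 (read(6)): returned '', offset=26
After 7 (read(8)): returned '', offset=26
After 8 (seek(+5, CUR)): offset=26

Answer: V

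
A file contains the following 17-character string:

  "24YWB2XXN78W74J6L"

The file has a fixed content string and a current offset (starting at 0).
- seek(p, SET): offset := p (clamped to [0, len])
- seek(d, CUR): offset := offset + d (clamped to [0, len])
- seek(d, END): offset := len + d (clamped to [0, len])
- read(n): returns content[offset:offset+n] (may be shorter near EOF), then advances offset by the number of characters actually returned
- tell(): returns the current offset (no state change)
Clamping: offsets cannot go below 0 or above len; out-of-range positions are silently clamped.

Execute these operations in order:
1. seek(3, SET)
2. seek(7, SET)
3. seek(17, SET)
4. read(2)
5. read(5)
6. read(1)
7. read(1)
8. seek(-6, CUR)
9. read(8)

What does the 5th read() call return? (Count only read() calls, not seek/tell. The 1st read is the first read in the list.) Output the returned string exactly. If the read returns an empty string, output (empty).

After 1 (seek(3, SET)): offset=3
After 2 (seek(7, SET)): offset=7
After 3 (seek(17, SET)): offset=17
After 4 (read(2)): returned '', offset=17
After 5 (read(5)): returned '', offset=17
After 6 (read(1)): returned '', offset=17
After 7 (read(1)): returned '', offset=17
After 8 (seek(-6, CUR)): offset=11
After 9 (read(8)): returned 'W74J6L', offset=17

Answer: W74J6L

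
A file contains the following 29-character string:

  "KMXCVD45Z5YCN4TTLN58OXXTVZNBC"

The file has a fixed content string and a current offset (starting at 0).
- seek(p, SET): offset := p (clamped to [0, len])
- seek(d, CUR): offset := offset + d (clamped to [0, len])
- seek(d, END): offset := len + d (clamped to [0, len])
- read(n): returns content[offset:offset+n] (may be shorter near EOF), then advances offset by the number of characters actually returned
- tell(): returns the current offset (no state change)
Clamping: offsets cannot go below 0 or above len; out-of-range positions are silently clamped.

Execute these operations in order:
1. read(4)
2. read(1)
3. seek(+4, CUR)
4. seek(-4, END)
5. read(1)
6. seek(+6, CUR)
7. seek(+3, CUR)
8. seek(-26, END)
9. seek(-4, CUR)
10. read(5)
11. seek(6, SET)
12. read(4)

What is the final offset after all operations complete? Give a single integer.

After 1 (read(4)): returned 'KMXC', offset=4
After 2 (read(1)): returned 'V', offset=5
After 3 (seek(+4, CUR)): offset=9
After 4 (seek(-4, END)): offset=25
After 5 (read(1)): returned 'Z', offset=26
After 6 (seek(+6, CUR)): offset=29
After 7 (seek(+3, CUR)): offset=29
After 8 (seek(-26, END)): offset=3
After 9 (seek(-4, CUR)): offset=0
After 10 (read(5)): returned 'KMXCV', offset=5
After 11 (seek(6, SET)): offset=6
After 12 (read(4)): returned '45Z5', offset=10

Answer: 10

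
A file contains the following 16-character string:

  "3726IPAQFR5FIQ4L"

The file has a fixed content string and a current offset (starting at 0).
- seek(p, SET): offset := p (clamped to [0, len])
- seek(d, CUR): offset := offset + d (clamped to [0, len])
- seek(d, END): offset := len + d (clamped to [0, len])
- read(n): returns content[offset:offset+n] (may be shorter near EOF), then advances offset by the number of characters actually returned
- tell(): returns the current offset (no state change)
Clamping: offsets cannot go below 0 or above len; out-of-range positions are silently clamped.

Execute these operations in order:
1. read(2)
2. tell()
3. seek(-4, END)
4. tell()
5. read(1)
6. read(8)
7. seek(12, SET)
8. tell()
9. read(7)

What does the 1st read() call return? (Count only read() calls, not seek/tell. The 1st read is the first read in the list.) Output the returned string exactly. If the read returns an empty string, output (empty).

Answer: 37

Derivation:
After 1 (read(2)): returned '37', offset=2
After 2 (tell()): offset=2
After 3 (seek(-4, END)): offset=12
After 4 (tell()): offset=12
After 5 (read(1)): returned 'I', offset=13
After 6 (read(8)): returned 'Q4L', offset=16
After 7 (seek(12, SET)): offset=12
After 8 (tell()): offset=12
After 9 (read(7)): returned 'IQ4L', offset=16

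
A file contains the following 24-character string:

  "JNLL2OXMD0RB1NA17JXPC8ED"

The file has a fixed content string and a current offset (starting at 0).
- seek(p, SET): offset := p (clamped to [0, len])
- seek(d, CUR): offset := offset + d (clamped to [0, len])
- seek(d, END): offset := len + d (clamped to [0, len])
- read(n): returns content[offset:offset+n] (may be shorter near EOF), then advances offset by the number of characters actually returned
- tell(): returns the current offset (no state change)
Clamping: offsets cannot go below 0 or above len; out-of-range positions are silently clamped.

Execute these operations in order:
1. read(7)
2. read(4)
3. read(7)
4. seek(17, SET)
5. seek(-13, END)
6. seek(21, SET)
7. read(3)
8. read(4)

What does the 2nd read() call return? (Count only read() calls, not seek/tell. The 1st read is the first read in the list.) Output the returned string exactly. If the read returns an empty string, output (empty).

After 1 (read(7)): returned 'JNLL2OX', offset=7
After 2 (read(4)): returned 'MD0R', offset=11
After 3 (read(7)): returned 'B1NA17J', offset=18
After 4 (seek(17, SET)): offset=17
After 5 (seek(-13, END)): offset=11
After 6 (seek(21, SET)): offset=21
After 7 (read(3)): returned '8ED', offset=24
After 8 (read(4)): returned '', offset=24

Answer: MD0R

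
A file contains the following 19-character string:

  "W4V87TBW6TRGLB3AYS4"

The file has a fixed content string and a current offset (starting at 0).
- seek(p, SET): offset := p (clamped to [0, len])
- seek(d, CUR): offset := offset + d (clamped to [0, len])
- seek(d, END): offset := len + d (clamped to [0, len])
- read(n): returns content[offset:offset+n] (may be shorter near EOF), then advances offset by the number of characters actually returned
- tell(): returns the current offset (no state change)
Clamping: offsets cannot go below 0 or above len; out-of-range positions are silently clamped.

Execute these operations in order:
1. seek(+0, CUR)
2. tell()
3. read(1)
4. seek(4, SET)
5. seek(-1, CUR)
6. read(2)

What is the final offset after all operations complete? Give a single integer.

Answer: 5

Derivation:
After 1 (seek(+0, CUR)): offset=0
After 2 (tell()): offset=0
After 3 (read(1)): returned 'W', offset=1
After 4 (seek(4, SET)): offset=4
After 5 (seek(-1, CUR)): offset=3
After 6 (read(2)): returned '87', offset=5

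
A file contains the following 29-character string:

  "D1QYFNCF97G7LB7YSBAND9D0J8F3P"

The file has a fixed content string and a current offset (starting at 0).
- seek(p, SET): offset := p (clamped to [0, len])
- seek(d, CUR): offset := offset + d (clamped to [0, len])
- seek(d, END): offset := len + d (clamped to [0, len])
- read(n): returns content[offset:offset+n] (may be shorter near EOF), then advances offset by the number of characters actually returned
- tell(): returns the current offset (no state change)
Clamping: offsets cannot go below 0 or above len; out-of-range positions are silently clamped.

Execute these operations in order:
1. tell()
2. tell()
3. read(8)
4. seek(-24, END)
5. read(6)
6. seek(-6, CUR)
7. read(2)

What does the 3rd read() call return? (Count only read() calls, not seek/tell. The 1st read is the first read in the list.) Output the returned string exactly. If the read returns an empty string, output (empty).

Answer: NC

Derivation:
After 1 (tell()): offset=0
After 2 (tell()): offset=0
After 3 (read(8)): returned 'D1QYFNCF', offset=8
After 4 (seek(-24, END)): offset=5
After 5 (read(6)): returned 'NCF97G', offset=11
After 6 (seek(-6, CUR)): offset=5
After 7 (read(2)): returned 'NC', offset=7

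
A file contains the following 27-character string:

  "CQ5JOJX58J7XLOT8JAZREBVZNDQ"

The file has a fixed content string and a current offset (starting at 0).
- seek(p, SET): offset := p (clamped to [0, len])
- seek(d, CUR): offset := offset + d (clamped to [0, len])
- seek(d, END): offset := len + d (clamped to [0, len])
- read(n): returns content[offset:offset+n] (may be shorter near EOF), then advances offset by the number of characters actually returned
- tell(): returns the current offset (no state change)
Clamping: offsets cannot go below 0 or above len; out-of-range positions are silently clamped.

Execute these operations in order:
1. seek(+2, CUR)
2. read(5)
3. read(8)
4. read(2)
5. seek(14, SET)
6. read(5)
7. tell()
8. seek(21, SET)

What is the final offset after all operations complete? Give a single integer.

After 1 (seek(+2, CUR)): offset=2
After 2 (read(5)): returned '5JOJX', offset=7
After 3 (read(8)): returned '58J7XLOT', offset=15
After 4 (read(2)): returned '8J', offset=17
After 5 (seek(14, SET)): offset=14
After 6 (read(5)): returned 'T8JAZ', offset=19
After 7 (tell()): offset=19
After 8 (seek(21, SET)): offset=21

Answer: 21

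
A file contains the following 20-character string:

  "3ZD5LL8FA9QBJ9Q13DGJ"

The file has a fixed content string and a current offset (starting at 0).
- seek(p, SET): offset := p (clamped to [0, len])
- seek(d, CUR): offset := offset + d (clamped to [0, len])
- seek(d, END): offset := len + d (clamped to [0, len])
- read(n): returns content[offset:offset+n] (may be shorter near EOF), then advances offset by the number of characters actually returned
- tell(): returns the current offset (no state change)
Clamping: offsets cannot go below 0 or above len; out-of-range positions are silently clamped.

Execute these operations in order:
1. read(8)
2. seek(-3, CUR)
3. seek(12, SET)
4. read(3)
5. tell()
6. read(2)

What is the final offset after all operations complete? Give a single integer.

Answer: 17

Derivation:
After 1 (read(8)): returned '3ZD5LL8F', offset=8
After 2 (seek(-3, CUR)): offset=5
After 3 (seek(12, SET)): offset=12
After 4 (read(3)): returned 'J9Q', offset=15
After 5 (tell()): offset=15
After 6 (read(2)): returned '13', offset=17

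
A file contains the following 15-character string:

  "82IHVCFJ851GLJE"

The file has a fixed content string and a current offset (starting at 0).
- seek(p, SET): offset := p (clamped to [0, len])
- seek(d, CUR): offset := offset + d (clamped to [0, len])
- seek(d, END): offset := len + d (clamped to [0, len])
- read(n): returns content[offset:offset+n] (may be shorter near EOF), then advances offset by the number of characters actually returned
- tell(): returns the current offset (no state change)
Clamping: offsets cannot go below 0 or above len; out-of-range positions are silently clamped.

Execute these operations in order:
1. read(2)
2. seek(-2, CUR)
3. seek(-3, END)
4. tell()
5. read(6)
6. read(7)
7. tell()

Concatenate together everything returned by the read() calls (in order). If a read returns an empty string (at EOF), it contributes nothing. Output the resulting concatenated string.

Answer: 82LJE

Derivation:
After 1 (read(2)): returned '82', offset=2
After 2 (seek(-2, CUR)): offset=0
After 3 (seek(-3, END)): offset=12
After 4 (tell()): offset=12
After 5 (read(6)): returned 'LJE', offset=15
After 6 (read(7)): returned '', offset=15
After 7 (tell()): offset=15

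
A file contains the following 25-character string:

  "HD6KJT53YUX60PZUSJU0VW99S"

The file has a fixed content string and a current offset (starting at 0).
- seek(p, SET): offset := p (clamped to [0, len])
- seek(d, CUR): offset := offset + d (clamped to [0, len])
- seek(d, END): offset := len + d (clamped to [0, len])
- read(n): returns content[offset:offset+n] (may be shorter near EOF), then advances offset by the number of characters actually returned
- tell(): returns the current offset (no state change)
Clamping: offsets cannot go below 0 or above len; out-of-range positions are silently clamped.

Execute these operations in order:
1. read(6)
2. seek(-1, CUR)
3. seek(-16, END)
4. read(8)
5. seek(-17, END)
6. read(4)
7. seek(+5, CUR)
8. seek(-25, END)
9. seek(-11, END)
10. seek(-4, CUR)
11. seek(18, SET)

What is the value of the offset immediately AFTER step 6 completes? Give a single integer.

Answer: 12

Derivation:
After 1 (read(6)): returned 'HD6KJT', offset=6
After 2 (seek(-1, CUR)): offset=5
After 3 (seek(-16, END)): offset=9
After 4 (read(8)): returned 'UX60PZUS', offset=17
After 5 (seek(-17, END)): offset=8
After 6 (read(4)): returned 'YUX6', offset=12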